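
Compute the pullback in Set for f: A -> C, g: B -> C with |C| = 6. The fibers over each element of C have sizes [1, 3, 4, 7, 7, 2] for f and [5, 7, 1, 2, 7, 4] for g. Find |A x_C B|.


The pullback A x_C B consists of pairs (a, b) with f(a) = g(b).
For each element c in C, the fiber product has |f^-1(c)| * |g^-1(c)| elements.
Summing over C: 1 * 5 + 3 * 7 + 4 * 1 + 7 * 2 + 7 * 7 + 2 * 4
= 5 + 21 + 4 + 14 + 49 + 8 = 101

101


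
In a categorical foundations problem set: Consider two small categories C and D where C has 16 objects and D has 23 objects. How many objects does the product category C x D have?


The product category C x D has objects that are pairs (c, d).
Number of pairs = |Ob(C)| * |Ob(D)| = 16 * 23 = 368

368


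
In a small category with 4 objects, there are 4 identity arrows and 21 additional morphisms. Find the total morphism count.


Each object has an identity morphism, giving 4 identities.
Adding the 21 non-identity morphisms:
Total = 4 + 21 = 25

25


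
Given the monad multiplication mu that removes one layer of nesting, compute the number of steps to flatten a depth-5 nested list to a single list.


Each application of mu: T^2 -> T removes one layer of nesting.
Starting at depth 5 (i.e., T^5(X)), we need to reach T(X).
Number of mu applications = 5 - 1 = 4

4


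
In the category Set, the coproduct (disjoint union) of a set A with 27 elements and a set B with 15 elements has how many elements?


In Set, the coproduct A + B is the disjoint union.
|A + B| = |A| + |B| = 27 + 15 = 42

42


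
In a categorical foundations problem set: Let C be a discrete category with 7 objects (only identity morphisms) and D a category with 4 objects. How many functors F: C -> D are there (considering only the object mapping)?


A functor from a discrete category C to D is determined by
where each object maps. Each of the 7 objects of C can map
to any of the 4 objects of D independently.
Number of functors = 4^7 = 16384

16384


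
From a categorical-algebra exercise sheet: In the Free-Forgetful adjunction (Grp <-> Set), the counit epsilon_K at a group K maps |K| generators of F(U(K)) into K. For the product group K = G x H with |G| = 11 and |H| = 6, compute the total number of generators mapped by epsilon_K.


The counit epsilon_K: F(U(K)) -> K of the Free-Forgetful adjunction
maps |K| generators of F(U(K)) into K. For K = G x H (the product group),
|G x H| = |G| * |H|.
Total generators mapped = 11 * 6 = 66.

66


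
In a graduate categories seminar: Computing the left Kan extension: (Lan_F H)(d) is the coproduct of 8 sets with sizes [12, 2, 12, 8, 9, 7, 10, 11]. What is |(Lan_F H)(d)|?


Pointwise, the left Kan extension (Lan_F H)(d) is the colimit, indexed
by the comma category (F downarrow d), of H composed with the
projection (F downarrow d) -> C. Here that colimit is given
as a coproduct (disjoint union) of sets, so its cardinality is the
sum of the sizes of the summands.
Coproduct of sets with sizes: 12 + 2 + 12 + 8 + 9 + 7 + 10 + 11
= 71

71


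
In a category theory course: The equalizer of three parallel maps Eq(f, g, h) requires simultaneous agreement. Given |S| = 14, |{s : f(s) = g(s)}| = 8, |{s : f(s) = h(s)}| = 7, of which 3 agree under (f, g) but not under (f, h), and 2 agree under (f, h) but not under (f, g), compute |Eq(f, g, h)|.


Eq(f, g, h) is the triple-agreement set: points in S where all three
maps take the same value. Using inclusion-exclusion on the pairwise data:
Pair (f, g) agrees on 8 points; pair (f, h) on 7 points.
Points agreeing under (f, g) but not (f, h) = 3; under (f, h) but not (f, g) = 2.
Triple-agreement = agreement-in-(f, g) minus points that agree under (f, g) but not (f, h):
|Eq(f, g, h)| = 8 - 3 = 5
(cross-check via (f, h): 7 - 2 = 5.)

5


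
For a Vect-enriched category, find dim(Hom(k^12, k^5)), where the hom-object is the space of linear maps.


In Vect-enriched categories, Hom(k^n, k^m) is the space of m x n matrices.
dim(Hom(k^12, k^5)) = 5 * 12 = 60

60


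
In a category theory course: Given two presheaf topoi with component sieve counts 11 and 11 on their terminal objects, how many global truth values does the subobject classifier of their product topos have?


In a product of presheaf topoi E_1 x E_2, the subobject classifier
is Omega = Omega_1 x Omega_2 (componentwise), so
|Omega(top)| = |Omega_1(top_1)| * |Omega_2(top_2)|.
= 11 * 11 = 121.

121


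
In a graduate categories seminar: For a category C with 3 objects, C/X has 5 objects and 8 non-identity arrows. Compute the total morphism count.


In the slice category C/X, objects are morphisms to X.
Identity morphisms: 5 (one per object of C/X).
Non-identity morphisms: 8.
Total = 5 + 8 = 13

13


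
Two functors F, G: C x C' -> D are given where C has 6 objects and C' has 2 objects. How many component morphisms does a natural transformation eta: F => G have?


A natural transformation eta: F => G assigns one component morphism per
object of the domain category.
The domain is the product category C x C', so
|Ob(C x C')| = |Ob(C)| * |Ob(C')| = 6 * 2 = 12.
Therefore eta has 12 component morphisms.

12


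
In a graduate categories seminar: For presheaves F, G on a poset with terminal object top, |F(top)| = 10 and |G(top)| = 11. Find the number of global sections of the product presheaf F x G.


Global sections of a presheaf on a poset with terminal top satisfy
Gamma(H) ~ H(top). Presheaves admit pointwise products, so
(F x G)(top) = F(top) x G(top) (Cartesian product).
|Gamma(F x G)| = |F(top)| * |G(top)| = 10 * 11 = 110.

110


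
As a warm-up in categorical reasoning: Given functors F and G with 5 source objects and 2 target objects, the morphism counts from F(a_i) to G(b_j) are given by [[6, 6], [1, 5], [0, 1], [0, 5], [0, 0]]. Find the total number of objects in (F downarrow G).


Objects of (F downarrow G) are triples (a, b, h: F(a)->G(b)).
The count equals the sum of all entries in the hom-matrix.
sum(row 0) = 12
sum(row 1) = 6
sum(row 2) = 1
sum(row 3) = 5
sum(row 4) = 0
Grand total = 24

24


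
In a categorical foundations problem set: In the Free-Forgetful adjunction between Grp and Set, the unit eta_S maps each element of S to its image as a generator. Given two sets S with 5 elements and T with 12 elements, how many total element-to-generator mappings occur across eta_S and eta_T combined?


The unit eta_X: X -> U(F(X)) of the Free-Forgetful adjunction
maps each element of X to a generator of F(X). For X = S + T (disjoint
union in Set), |S + T| = |S| + |T|.
Total mappings = 5 + 12 = 17.

17


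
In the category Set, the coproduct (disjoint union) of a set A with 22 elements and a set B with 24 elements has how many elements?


In Set, the coproduct A + B is the disjoint union.
|A + B| = |A| + |B| = 22 + 24 = 46

46


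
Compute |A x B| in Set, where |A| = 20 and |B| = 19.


In Set, the product A x B is the Cartesian product.
By the universal property, |A x B| = |A| * |B|.
|A x B| = 20 * 19 = 380

380


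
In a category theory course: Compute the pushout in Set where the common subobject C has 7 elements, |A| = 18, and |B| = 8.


The pushout A +_C B identifies the images of C in A and B.
|A +_C B| = |A| + |B| - |C| (for injections).
= 18 + 8 - 7 = 19

19


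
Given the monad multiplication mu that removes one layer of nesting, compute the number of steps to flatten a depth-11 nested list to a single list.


Each application of mu: T^2 -> T removes one layer of nesting.
Starting at depth 11 (i.e., T^11(X)), we need to reach T(X).
Number of mu applications = 11 - 1 = 10

10


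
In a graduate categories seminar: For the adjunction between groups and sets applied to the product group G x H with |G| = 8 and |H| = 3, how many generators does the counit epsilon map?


The counit epsilon_K: F(U(K)) -> K of the Free-Forgetful adjunction
maps |K| generators of F(U(K)) into K. For K = G x H (the product group),
|G x H| = |G| * |H|.
Total generators mapped = 8 * 3 = 24.

24


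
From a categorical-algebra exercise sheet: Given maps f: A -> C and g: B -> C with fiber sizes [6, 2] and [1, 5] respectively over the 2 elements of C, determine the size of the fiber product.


The pullback A x_C B consists of pairs (a, b) with f(a) = g(b).
For each element c in C, the fiber product has |f^-1(c)| * |g^-1(c)| elements.
Summing over C: 6 * 1 + 2 * 5
= 6 + 10 = 16

16


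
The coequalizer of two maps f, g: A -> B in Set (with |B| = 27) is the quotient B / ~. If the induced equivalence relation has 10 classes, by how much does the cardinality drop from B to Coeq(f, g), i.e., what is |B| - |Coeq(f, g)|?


The coequalizer Coeq(f, g) = B / ~ has one element per equivalence class.
|B| = 27, |Coeq(f, g)| = 10.
|B| - |Coeq(f, g)| = 27 - 10 = 17.

17


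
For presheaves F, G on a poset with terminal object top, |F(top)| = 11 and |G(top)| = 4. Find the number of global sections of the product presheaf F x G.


Global sections of a presheaf on a poset with terminal top satisfy
Gamma(H) ~ H(top). Presheaves admit pointwise products, so
(F x G)(top) = F(top) x G(top) (Cartesian product).
|Gamma(F x G)| = |F(top)| * |G(top)| = 11 * 4 = 44.

44


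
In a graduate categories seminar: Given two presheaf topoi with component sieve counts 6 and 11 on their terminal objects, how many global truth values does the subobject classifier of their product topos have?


In a product of presheaf topoi E_1 x E_2, the subobject classifier
is Omega = Omega_1 x Omega_2 (componentwise), so
|Omega(top)| = |Omega_1(top_1)| * |Omega_2(top_2)|.
= 6 * 11 = 66.

66


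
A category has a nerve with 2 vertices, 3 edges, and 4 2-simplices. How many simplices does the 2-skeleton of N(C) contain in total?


The 2-skeleton of the nerve N(C) consists of simplices in dimensions 0, 1, 2:
  |N(C)_0| = 2 (objects)
  |N(C)_1| = 3 (morphisms)
  |N(C)_2| = 4 (composable pairs)
Total = 2 + 3 + 4 = 9

9


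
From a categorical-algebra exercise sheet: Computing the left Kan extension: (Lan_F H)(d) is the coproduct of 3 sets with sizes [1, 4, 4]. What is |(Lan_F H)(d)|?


Pointwise, the left Kan extension (Lan_F H)(d) is the colimit, indexed
by the comma category (F downarrow d), of H composed with the
projection (F downarrow d) -> C. Here that colimit is given
as a coproduct (disjoint union) of sets, so its cardinality is the
sum of the sizes of the summands.
Coproduct of sets with sizes: 1 + 4 + 4
= 9

9


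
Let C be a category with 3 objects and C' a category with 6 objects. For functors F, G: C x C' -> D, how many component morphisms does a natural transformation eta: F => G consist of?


A natural transformation eta: F => G assigns one component morphism per
object of the domain category.
The domain is the product category C x C', so
|Ob(C x C')| = |Ob(C)| * |Ob(C')| = 3 * 6 = 18.
Therefore eta has 18 component morphisms.

18


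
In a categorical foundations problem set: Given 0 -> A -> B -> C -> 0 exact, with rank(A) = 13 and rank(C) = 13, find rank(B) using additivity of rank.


For a short exact sequence 0 -> A -> B -> C -> 0,
rank is additive: rank(B) = rank(A) + rank(C).
rank(B) = 13 + 13 = 26

26


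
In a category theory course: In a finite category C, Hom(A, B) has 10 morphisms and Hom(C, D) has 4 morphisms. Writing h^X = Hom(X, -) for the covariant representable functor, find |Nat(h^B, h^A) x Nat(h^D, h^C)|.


By the Yoneda lemma, Nat(h^B, h^A) is isomorphic to Hom(A, B),
so |Nat(h^B, h^A)| = |Hom(A, B)| and |Nat(h^D, h^C)| = |Hom(C, D)|.
|Hom(A, B)| = 10, |Hom(C, D)| = 4.
|Nat(h^B, h^A) x Nat(h^D, h^C)| = 10 * 4 = 40

40


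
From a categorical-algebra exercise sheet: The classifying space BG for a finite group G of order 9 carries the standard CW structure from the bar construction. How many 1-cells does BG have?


In the bar-construction CW model of BG, the n-cells are indexed by
n-tuples [g_1|...|g_n] of non-identity elements of G (degenerate
simplices with some g_i = e do not contribute cells), so there are
(|G| - 1)^n n-cells.
For dim = 1 with |G| = 9:
cells = (9 - 1)^1 = 8^1 = 8

8


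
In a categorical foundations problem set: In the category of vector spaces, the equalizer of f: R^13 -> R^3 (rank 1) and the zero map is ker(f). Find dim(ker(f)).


The equalizer of f and the zero map is ker(f).
By the rank-nullity theorem: dim(ker(f)) = dim(domain) - rank(f).
dim(ker(f)) = 13 - 1 = 12

12


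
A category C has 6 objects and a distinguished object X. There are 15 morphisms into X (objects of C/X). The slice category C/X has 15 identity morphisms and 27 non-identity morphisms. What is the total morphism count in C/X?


In the slice category C/X, objects are morphisms to X.
Identity morphisms: 15 (one per object of C/X).
Non-identity morphisms: 27.
Total = 15 + 27 = 42

42


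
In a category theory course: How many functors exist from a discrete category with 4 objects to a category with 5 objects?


A functor from a discrete category C to D is determined by
where each object maps. Each of the 4 objects of C can map
to any of the 5 objects of D independently.
Number of functors = 5^4 = 625

625


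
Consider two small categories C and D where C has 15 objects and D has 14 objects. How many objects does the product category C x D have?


The product category C x D has objects that are pairs (c, d).
Number of pairs = |Ob(C)| * |Ob(D)| = 15 * 14 = 210

210


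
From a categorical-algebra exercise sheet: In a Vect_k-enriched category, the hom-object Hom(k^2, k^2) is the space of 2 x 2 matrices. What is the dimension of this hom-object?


In Vect-enriched categories, Hom(k^n, k^m) is the space of m x n matrices.
dim(Hom(k^2, k^2)) = 2 * 2 = 4

4


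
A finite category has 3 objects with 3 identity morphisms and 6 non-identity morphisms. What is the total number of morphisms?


Each object has an identity morphism, giving 3 identities.
Adding the 6 non-identity morphisms:
Total = 3 + 6 = 9

9


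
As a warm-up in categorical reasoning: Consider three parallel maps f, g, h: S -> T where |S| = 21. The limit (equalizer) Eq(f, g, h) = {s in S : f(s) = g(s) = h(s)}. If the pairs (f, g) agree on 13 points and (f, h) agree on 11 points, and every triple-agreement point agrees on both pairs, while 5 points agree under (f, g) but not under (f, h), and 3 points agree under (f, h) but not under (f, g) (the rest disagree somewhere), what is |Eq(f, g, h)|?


Eq(f, g, h) is the triple-agreement set: points in S where all three
maps take the same value. Using inclusion-exclusion on the pairwise data:
Pair (f, g) agrees on 13 points; pair (f, h) on 11 points.
Points agreeing under (f, g) but not (f, h) = 5; under (f, h) but not (f, g) = 3.
Triple-agreement = agreement-in-(f, g) minus points that agree under (f, g) but not (f, h):
|Eq(f, g, h)| = 13 - 5 = 8
(cross-check via (f, h): 11 - 3 = 8.)

8


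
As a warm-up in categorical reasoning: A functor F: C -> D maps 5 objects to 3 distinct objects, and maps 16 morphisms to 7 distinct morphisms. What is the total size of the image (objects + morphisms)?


The image of F consists of distinct objects and distinct morphisms.
|Im(F)| on objects = 3
|Im(F)| on morphisms = 7
Total image cardinality = 3 + 7 = 10

10


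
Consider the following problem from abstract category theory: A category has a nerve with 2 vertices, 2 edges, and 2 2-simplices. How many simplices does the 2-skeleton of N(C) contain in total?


The 2-skeleton of the nerve N(C) consists of simplices in dimensions 0, 1, 2:
  |N(C)_0| = 2 (objects)
  |N(C)_1| = 2 (morphisms)
  |N(C)_2| = 2 (composable pairs)
Total = 2 + 2 + 2 = 6

6


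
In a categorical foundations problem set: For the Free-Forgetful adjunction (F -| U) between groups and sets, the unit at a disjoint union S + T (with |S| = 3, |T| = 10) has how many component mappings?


The unit eta_X: X -> U(F(X)) of the Free-Forgetful adjunction
maps each element of X to a generator of F(X). For X = S + T (disjoint
union in Set), |S + T| = |S| + |T|.
Total mappings = 3 + 10 = 13.

13


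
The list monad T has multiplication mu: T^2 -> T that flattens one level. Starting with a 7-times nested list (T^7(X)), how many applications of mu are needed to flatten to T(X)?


Each application of mu: T^2 -> T removes one layer of nesting.
Starting at depth 7 (i.e., T^7(X)), we need to reach T(X).
Number of mu applications = 7 - 1 = 6

6


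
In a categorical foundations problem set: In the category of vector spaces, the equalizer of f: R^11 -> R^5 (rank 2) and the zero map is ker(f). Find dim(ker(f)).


The equalizer of f and the zero map is ker(f).
By the rank-nullity theorem: dim(ker(f)) = dim(domain) - rank(f).
dim(ker(f)) = 11 - 2 = 9

9


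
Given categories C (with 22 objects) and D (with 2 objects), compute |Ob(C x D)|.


The product category C x D has objects that are pairs (c, d).
Number of pairs = |Ob(C)| * |Ob(D)| = 22 * 2 = 44

44


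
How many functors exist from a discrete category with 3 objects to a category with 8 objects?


A functor from a discrete category C to D is determined by
where each object maps. Each of the 3 objects of C can map
to any of the 8 objects of D independently.
Number of functors = 8^3 = 512

512


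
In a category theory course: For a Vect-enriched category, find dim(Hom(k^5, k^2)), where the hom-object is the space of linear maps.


In Vect-enriched categories, Hom(k^n, k^m) is the space of m x n matrices.
dim(Hom(k^5, k^2)) = 2 * 5 = 10

10


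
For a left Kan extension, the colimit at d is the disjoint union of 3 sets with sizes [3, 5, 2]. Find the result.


Pointwise, the left Kan extension (Lan_F H)(d) is the colimit, indexed
by the comma category (F downarrow d), of H composed with the
projection (F downarrow d) -> C. Here that colimit is given
as a coproduct (disjoint union) of sets, so its cardinality is the
sum of the sizes of the summands.
Coproduct of sets with sizes: 3 + 5 + 2
= 10

10


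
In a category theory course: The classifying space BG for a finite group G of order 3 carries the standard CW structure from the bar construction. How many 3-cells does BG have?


In the bar-construction CW model of BG, the n-cells are indexed by
n-tuples [g_1|...|g_n] of non-identity elements of G (degenerate
simplices with some g_i = e do not contribute cells), so there are
(|G| - 1)^n n-cells.
For dim = 3 with |G| = 3:
cells = (3 - 1)^3 = 2^3 = 8

8


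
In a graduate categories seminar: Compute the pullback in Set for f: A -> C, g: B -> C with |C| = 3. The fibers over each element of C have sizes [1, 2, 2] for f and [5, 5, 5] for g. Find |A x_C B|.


The pullback A x_C B consists of pairs (a, b) with f(a) = g(b).
For each element c in C, the fiber product has |f^-1(c)| * |g^-1(c)| elements.
Summing over C: 1 * 5 + 2 * 5 + 2 * 5
= 5 + 10 + 10 = 25

25


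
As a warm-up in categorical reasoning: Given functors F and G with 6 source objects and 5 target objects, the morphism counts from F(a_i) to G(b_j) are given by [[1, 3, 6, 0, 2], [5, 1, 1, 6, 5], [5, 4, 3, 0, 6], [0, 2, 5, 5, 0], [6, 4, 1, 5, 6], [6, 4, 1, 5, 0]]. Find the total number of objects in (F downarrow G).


Objects of (F downarrow G) are triples (a, b, h: F(a)->G(b)).
The count equals the sum of all entries in the hom-matrix.
sum(row 0) = 12
sum(row 1) = 18
sum(row 2) = 18
sum(row 3) = 12
sum(row 4) = 22
sum(row 5) = 16
Grand total = 98

98


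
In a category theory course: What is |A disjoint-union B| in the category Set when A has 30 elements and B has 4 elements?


In Set, the coproduct A + B is the disjoint union.
|A + B| = |A| + |B| = 30 + 4 = 34

34


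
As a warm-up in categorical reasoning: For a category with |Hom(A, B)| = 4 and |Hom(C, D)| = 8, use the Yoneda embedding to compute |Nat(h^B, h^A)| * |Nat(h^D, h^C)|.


By the Yoneda lemma, Nat(h^B, h^A) is isomorphic to Hom(A, B),
so |Nat(h^B, h^A)| = |Hom(A, B)| and |Nat(h^D, h^C)| = |Hom(C, D)|.
|Hom(A, B)| = 4, |Hom(C, D)| = 8.
|Nat(h^B, h^A) x Nat(h^D, h^C)| = 4 * 8 = 32

32


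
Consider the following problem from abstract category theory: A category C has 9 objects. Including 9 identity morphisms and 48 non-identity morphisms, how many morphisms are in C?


Each object has an identity morphism, giving 9 identities.
Adding the 48 non-identity morphisms:
Total = 9 + 48 = 57

57


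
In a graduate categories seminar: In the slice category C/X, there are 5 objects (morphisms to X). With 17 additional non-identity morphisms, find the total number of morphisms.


In the slice category C/X, objects are morphisms to X.
Identity morphisms: 5 (one per object of C/X).
Non-identity morphisms: 17.
Total = 5 + 17 = 22

22


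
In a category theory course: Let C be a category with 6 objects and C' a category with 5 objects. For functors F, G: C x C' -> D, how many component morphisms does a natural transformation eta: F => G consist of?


A natural transformation eta: F => G assigns one component morphism per
object of the domain category.
The domain is the product category C x C', so
|Ob(C x C')| = |Ob(C)| * |Ob(C')| = 6 * 5 = 30.
Therefore eta has 30 component morphisms.

30


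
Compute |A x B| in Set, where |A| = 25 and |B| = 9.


In Set, the product A x B is the Cartesian product.
By the universal property, |A x B| = |A| * |B|.
|A x B| = 25 * 9 = 225

225


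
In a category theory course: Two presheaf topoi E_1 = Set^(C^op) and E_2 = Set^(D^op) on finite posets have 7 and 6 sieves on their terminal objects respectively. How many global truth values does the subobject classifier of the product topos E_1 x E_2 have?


In a product of presheaf topoi E_1 x E_2, the subobject classifier
is Omega = Omega_1 x Omega_2 (componentwise), so
|Omega(top)| = |Omega_1(top_1)| * |Omega_2(top_2)|.
= 7 * 6 = 42.

42


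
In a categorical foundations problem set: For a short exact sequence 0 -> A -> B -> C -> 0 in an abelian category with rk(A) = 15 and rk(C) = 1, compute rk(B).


For a short exact sequence 0 -> A -> B -> C -> 0,
rank is additive: rank(B) = rank(A) + rank(C).
rank(B) = 15 + 1 = 16

16


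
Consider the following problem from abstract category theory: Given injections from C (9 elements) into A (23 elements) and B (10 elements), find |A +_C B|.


The pushout A +_C B identifies the images of C in A and B.
|A +_C B| = |A| + |B| - |C| (for injections).
= 23 + 10 - 9 = 24

24


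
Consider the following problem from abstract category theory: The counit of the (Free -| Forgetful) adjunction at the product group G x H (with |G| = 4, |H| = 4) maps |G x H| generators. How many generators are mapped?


The counit epsilon_K: F(U(K)) -> K of the Free-Forgetful adjunction
maps |K| generators of F(U(K)) into K. For K = G x H (the product group),
|G x H| = |G| * |H|.
Total generators mapped = 4 * 4 = 16.

16


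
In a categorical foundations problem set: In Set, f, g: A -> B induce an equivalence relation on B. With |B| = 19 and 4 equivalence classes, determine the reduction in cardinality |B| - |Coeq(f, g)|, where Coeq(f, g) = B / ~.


The coequalizer Coeq(f, g) = B / ~ has one element per equivalence class.
|B| = 19, |Coeq(f, g)| = 4.
|B| - |Coeq(f, g)| = 19 - 4 = 15.

15


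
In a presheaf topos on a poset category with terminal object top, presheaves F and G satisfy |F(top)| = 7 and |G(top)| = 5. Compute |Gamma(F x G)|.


Global sections of a presheaf on a poset with terminal top satisfy
Gamma(H) ~ H(top). Presheaves admit pointwise products, so
(F x G)(top) = F(top) x G(top) (Cartesian product).
|Gamma(F x G)| = |F(top)| * |G(top)| = 7 * 5 = 35.

35


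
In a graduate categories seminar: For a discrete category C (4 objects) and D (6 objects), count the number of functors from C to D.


A functor from a discrete category C to D is determined by
where each object maps. Each of the 4 objects of C can map
to any of the 6 objects of D independently.
Number of functors = 6^4 = 1296

1296


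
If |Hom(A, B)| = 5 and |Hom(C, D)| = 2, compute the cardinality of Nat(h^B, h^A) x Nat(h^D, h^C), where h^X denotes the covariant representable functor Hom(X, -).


By the Yoneda lemma, Nat(h^B, h^A) is isomorphic to Hom(A, B),
so |Nat(h^B, h^A)| = |Hom(A, B)| and |Nat(h^D, h^C)| = |Hom(C, D)|.
|Hom(A, B)| = 5, |Hom(C, D)| = 2.
|Nat(h^B, h^A) x Nat(h^D, h^C)| = 5 * 2 = 10

10


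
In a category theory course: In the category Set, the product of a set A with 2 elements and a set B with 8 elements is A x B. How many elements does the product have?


In Set, the product A x B is the Cartesian product.
By the universal property, |A x B| = |A| * |B|.
|A x B| = 2 * 8 = 16

16


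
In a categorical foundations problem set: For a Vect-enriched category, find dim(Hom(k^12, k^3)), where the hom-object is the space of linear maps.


In Vect-enriched categories, Hom(k^n, k^m) is the space of m x n matrices.
dim(Hom(k^12, k^3)) = 3 * 12 = 36

36


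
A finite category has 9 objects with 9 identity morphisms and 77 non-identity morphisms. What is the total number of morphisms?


Each object has an identity morphism, giving 9 identities.
Adding the 77 non-identity morphisms:
Total = 9 + 77 = 86

86


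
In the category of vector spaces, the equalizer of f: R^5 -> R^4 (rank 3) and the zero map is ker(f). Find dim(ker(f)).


The equalizer of f and the zero map is ker(f).
By the rank-nullity theorem: dim(ker(f)) = dim(domain) - rank(f).
dim(ker(f)) = 5 - 3 = 2

2


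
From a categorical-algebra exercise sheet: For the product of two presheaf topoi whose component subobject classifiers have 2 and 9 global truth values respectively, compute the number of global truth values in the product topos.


In a product of presheaf topoi E_1 x E_2, the subobject classifier
is Omega = Omega_1 x Omega_2 (componentwise), so
|Omega(top)| = |Omega_1(top_1)| * |Omega_2(top_2)|.
= 2 * 9 = 18.

18


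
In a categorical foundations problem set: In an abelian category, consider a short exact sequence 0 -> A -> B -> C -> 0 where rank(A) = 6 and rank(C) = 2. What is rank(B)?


For a short exact sequence 0 -> A -> B -> C -> 0,
rank is additive: rank(B) = rank(A) + rank(C).
rank(B) = 6 + 2 = 8

8


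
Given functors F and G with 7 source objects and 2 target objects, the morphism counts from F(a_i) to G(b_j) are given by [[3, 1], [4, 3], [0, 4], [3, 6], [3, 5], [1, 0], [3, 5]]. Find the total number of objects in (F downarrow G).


Objects of (F downarrow G) are triples (a, b, h: F(a)->G(b)).
The count equals the sum of all entries in the hom-matrix.
sum(row 0) = 4
sum(row 1) = 7
sum(row 2) = 4
sum(row 3) = 9
sum(row 4) = 8
sum(row 5) = 1
sum(row 6) = 8
Grand total = 41

41


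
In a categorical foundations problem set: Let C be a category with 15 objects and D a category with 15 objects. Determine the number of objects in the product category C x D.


The product category C x D has objects that are pairs (c, d).
Number of pairs = |Ob(C)| * |Ob(D)| = 15 * 15 = 225

225


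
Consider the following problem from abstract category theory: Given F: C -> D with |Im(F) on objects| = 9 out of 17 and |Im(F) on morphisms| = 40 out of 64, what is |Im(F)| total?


The image of F consists of distinct objects and distinct morphisms.
|Im(F)| on objects = 9
|Im(F)| on morphisms = 40
Total image cardinality = 9 + 40 = 49

49


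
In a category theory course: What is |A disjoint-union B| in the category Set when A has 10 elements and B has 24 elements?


In Set, the coproduct A + B is the disjoint union.
|A + B| = |A| + |B| = 10 + 24 = 34

34


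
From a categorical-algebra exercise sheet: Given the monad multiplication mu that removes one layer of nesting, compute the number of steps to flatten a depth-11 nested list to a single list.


Each application of mu: T^2 -> T removes one layer of nesting.
Starting at depth 11 (i.e., T^11(X)), we need to reach T(X).
Number of mu applications = 11 - 1 = 10

10


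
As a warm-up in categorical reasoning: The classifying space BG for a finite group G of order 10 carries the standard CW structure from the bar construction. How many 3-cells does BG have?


In the bar-construction CW model of BG, the n-cells are indexed by
n-tuples [g_1|...|g_n] of non-identity elements of G (degenerate
simplices with some g_i = e do not contribute cells), so there are
(|G| - 1)^n n-cells.
For dim = 3 with |G| = 10:
cells = (10 - 1)^3 = 9^3 = 729

729


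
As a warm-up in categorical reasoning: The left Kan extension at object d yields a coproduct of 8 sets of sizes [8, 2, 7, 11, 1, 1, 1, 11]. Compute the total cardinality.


Pointwise, the left Kan extension (Lan_F H)(d) is the colimit, indexed
by the comma category (F downarrow d), of H composed with the
projection (F downarrow d) -> C. Here that colimit is given
as a coproduct (disjoint union) of sets, so its cardinality is the
sum of the sizes of the summands.
Coproduct of sets with sizes: 8 + 2 + 7 + 11 + 1 + 1 + 1 + 11
= 42

42


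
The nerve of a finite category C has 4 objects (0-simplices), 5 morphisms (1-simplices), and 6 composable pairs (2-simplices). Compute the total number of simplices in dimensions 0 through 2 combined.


The 2-skeleton of the nerve N(C) consists of simplices in dimensions 0, 1, 2:
  |N(C)_0| = 4 (objects)
  |N(C)_1| = 5 (morphisms)
  |N(C)_2| = 6 (composable pairs)
Total = 4 + 5 + 6 = 15

15


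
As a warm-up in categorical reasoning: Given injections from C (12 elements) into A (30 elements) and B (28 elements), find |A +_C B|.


The pushout A +_C B identifies the images of C in A and B.
|A +_C B| = |A| + |B| - |C| (for injections).
= 30 + 28 - 12 = 46

46


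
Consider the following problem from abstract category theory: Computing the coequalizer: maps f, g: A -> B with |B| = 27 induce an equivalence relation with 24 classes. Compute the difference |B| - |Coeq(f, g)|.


The coequalizer Coeq(f, g) = B / ~ has one element per equivalence class.
|B| = 27, |Coeq(f, g)| = 24.
|B| - |Coeq(f, g)| = 27 - 24 = 3.

3


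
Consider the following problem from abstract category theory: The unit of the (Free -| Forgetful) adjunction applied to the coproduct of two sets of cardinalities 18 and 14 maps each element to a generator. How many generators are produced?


The unit eta_X: X -> U(F(X)) of the Free-Forgetful adjunction
maps each element of X to a generator of F(X). For X = S + T (disjoint
union in Set), |S + T| = |S| + |T|.
Total mappings = 18 + 14 = 32.

32


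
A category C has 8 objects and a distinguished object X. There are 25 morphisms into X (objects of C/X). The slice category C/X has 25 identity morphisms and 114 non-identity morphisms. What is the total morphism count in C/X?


In the slice category C/X, objects are morphisms to X.
Identity morphisms: 25 (one per object of C/X).
Non-identity morphisms: 114.
Total = 25 + 114 = 139

139


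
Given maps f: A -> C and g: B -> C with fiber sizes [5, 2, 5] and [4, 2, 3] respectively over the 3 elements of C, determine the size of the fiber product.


The pullback A x_C B consists of pairs (a, b) with f(a) = g(b).
For each element c in C, the fiber product has |f^-1(c)| * |g^-1(c)| elements.
Summing over C: 5 * 4 + 2 * 2 + 5 * 3
= 20 + 4 + 15 = 39

39


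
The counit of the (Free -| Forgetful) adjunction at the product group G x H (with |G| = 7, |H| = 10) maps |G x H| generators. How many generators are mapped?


The counit epsilon_K: F(U(K)) -> K of the Free-Forgetful adjunction
maps |K| generators of F(U(K)) into K. For K = G x H (the product group),
|G x H| = |G| * |H|.
Total generators mapped = 7 * 10 = 70.

70


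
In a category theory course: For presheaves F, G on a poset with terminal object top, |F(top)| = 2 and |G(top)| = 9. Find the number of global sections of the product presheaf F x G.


Global sections of a presheaf on a poset with terminal top satisfy
Gamma(H) ~ H(top). Presheaves admit pointwise products, so
(F x G)(top) = F(top) x G(top) (Cartesian product).
|Gamma(F x G)| = |F(top)| * |G(top)| = 2 * 9 = 18.

18


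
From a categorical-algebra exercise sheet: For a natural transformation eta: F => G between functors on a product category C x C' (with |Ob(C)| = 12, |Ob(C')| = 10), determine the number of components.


A natural transformation eta: F => G assigns one component morphism per
object of the domain category.
The domain is the product category C x C', so
|Ob(C x C')| = |Ob(C)| * |Ob(C')| = 12 * 10 = 120.
Therefore eta has 120 component morphisms.

120


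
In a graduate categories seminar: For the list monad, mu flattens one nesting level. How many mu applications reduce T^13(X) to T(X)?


Each application of mu: T^2 -> T removes one layer of nesting.
Starting at depth 13 (i.e., T^13(X)), we need to reach T(X).
Number of mu applications = 13 - 1 = 12

12


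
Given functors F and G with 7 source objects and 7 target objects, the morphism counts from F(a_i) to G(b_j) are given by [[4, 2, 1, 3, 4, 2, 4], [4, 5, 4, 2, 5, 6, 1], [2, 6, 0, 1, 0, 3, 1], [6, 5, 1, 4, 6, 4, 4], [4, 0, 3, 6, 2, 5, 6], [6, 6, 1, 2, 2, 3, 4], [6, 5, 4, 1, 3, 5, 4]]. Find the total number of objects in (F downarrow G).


Objects of (F downarrow G) are triples (a, b, h: F(a)->G(b)).
The count equals the sum of all entries in the hom-matrix.
sum(row 0) = 20
sum(row 1) = 27
sum(row 2) = 13
sum(row 3) = 30
sum(row 4) = 26
sum(row 5) = 24
sum(row 6) = 28
Grand total = 168

168


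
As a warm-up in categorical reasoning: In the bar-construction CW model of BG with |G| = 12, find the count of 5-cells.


In the bar-construction CW model of BG, the n-cells are indexed by
n-tuples [g_1|...|g_n] of non-identity elements of G (degenerate
simplices with some g_i = e do not contribute cells), so there are
(|G| - 1)^n n-cells.
For dim = 5 with |G| = 12:
cells = (12 - 1)^5 = 11^5 = 161051

161051


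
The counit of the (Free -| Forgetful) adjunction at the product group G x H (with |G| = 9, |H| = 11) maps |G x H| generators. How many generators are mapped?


The counit epsilon_K: F(U(K)) -> K of the Free-Forgetful adjunction
maps |K| generators of F(U(K)) into K. For K = G x H (the product group),
|G x H| = |G| * |H|.
Total generators mapped = 9 * 11 = 99.

99


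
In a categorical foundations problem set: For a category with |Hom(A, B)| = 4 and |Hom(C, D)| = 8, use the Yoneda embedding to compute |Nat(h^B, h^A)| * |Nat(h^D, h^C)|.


By the Yoneda lemma, Nat(h^B, h^A) is isomorphic to Hom(A, B),
so |Nat(h^B, h^A)| = |Hom(A, B)| and |Nat(h^D, h^C)| = |Hom(C, D)|.
|Hom(A, B)| = 4, |Hom(C, D)| = 8.
|Nat(h^B, h^A) x Nat(h^D, h^C)| = 4 * 8 = 32

32


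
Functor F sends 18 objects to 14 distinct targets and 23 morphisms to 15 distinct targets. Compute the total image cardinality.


The image of F consists of distinct objects and distinct morphisms.
|Im(F)| on objects = 14
|Im(F)| on morphisms = 15
Total image cardinality = 14 + 15 = 29

29


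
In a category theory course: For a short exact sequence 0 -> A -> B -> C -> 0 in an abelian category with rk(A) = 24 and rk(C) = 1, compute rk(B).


For a short exact sequence 0 -> A -> B -> C -> 0,
rank is additive: rank(B) = rank(A) + rank(C).
rank(B) = 24 + 1 = 25

25


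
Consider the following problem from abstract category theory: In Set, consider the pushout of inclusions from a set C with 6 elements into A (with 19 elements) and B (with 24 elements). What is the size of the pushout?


The pushout A +_C B identifies the images of C in A and B.
|A +_C B| = |A| + |B| - |C| (for injections).
= 19 + 24 - 6 = 37

37


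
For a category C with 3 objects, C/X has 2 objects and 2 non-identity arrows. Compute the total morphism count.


In the slice category C/X, objects are morphisms to X.
Identity morphisms: 2 (one per object of C/X).
Non-identity morphisms: 2.
Total = 2 + 2 = 4

4


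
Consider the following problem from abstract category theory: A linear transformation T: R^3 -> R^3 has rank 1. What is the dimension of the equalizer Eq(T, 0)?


The equalizer of f and the zero map is ker(f).
By the rank-nullity theorem: dim(ker(f)) = dim(domain) - rank(f).
dim(ker(f)) = 3 - 1 = 2

2


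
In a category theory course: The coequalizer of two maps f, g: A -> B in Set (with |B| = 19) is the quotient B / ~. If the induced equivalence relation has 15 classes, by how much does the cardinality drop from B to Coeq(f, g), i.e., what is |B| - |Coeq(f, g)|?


The coequalizer Coeq(f, g) = B / ~ has one element per equivalence class.
|B| = 19, |Coeq(f, g)| = 15.
|B| - |Coeq(f, g)| = 19 - 15 = 4.

4


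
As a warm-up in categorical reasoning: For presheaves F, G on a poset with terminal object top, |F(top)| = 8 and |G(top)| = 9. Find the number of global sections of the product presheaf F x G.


Global sections of a presheaf on a poset with terminal top satisfy
Gamma(H) ~ H(top). Presheaves admit pointwise products, so
(F x G)(top) = F(top) x G(top) (Cartesian product).
|Gamma(F x G)| = |F(top)| * |G(top)| = 8 * 9 = 72.

72


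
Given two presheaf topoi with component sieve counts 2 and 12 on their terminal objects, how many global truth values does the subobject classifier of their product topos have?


In a product of presheaf topoi E_1 x E_2, the subobject classifier
is Omega = Omega_1 x Omega_2 (componentwise), so
|Omega(top)| = |Omega_1(top_1)| * |Omega_2(top_2)|.
= 2 * 12 = 24.

24


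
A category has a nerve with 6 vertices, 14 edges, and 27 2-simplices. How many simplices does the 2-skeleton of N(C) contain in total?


The 2-skeleton of the nerve N(C) consists of simplices in dimensions 0, 1, 2:
  |N(C)_0| = 6 (objects)
  |N(C)_1| = 14 (morphisms)
  |N(C)_2| = 27 (composable pairs)
Total = 6 + 14 + 27 = 47

47


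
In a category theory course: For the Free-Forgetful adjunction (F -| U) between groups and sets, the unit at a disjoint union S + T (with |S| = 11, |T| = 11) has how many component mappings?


The unit eta_X: X -> U(F(X)) of the Free-Forgetful adjunction
maps each element of X to a generator of F(X). For X = S + T (disjoint
union in Set), |S + T| = |S| + |T|.
Total mappings = 11 + 11 = 22.

22


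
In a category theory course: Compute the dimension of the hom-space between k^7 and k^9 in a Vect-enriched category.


In Vect-enriched categories, Hom(k^n, k^m) is the space of m x n matrices.
dim(Hom(k^7, k^9)) = 9 * 7 = 63

63


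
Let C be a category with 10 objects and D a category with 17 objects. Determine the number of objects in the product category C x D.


The product category C x D has objects that are pairs (c, d).
Number of pairs = |Ob(C)| * |Ob(D)| = 10 * 17 = 170

170


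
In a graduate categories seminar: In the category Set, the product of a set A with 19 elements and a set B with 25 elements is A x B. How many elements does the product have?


In Set, the product A x B is the Cartesian product.
By the universal property, |A x B| = |A| * |B|.
|A x B| = 19 * 25 = 475

475


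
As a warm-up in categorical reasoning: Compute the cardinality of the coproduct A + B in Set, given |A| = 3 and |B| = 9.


In Set, the coproduct A + B is the disjoint union.
|A + B| = |A| + |B| = 3 + 9 = 12

12


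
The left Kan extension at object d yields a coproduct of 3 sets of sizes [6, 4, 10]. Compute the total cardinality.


Pointwise, the left Kan extension (Lan_F H)(d) is the colimit, indexed
by the comma category (F downarrow d), of H composed with the
projection (F downarrow d) -> C. Here that colimit is given
as a coproduct (disjoint union) of sets, so its cardinality is the
sum of the sizes of the summands.
Coproduct of sets with sizes: 6 + 4 + 10
= 20

20


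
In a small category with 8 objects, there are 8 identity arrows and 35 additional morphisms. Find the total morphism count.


Each object has an identity morphism, giving 8 identities.
Adding the 35 non-identity morphisms:
Total = 8 + 35 = 43

43


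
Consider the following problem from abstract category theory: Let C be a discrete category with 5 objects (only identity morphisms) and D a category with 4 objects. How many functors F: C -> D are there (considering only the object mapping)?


A functor from a discrete category C to D is determined by
where each object maps. Each of the 5 objects of C can map
to any of the 4 objects of D independently.
Number of functors = 4^5 = 1024

1024
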